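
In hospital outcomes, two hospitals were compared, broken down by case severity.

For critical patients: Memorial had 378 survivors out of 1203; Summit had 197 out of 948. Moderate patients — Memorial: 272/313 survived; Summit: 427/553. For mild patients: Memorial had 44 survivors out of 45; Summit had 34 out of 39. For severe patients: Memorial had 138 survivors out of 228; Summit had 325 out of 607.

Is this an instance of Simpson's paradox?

No

Critical: Memorial 378/1203 = 31.4%, Summit 197/948 = 20.8% → Memorial
Moderate: Memorial 272/313 = 86.9%, Summit 427/553 = 77.2% → Memorial
Mild: Memorial 44/45 = 97.8%, Summit 34/39 = 87.2% → Memorial
Severe: Memorial 138/228 = 60.5%, Summit 325/607 = 53.5% → Memorial
Overall: Memorial 832/1789 = 46.5%, Summit 983/2147 = 45.8% → Memorial
Memorial wins overall and in every case group — no reversal.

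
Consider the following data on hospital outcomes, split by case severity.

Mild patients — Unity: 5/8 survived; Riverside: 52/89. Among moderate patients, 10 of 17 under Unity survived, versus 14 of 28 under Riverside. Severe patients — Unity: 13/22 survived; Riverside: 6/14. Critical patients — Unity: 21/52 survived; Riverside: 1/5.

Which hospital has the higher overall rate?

Mild: Unity 5/8 = 62.5%, Riverside 52/89 = 58.4% → Unity
Moderate: Unity 10/17 = 58.8%, Riverside 14/28 = 50.0% → Unity
Severe: Unity 13/22 = 59.1%, Riverside 6/14 = 42.9% → Unity
Critical: Unity 21/52 = 40.4%, Riverside 1/5 = 20.0% → Unity
Overall: Unity 49/99 = 49.5%, Riverside 73/136 = 53.7% → Riverside
(Unity wins every case group but Riverside wins overall — Unity's patients skew toward the low-rate critical group.)

Riverside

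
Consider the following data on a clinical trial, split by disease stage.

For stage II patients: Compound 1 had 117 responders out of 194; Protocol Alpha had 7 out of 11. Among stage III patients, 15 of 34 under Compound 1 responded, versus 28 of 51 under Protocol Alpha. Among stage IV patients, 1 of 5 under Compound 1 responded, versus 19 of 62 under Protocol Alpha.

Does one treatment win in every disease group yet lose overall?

Yes

Stage II: Compound 1 117/194 = 60.3%, Protocol Alpha 7/11 = 63.6% → Protocol Alpha
Stage III: Compound 1 15/34 = 44.1%, Protocol Alpha 28/51 = 54.9% → Protocol Alpha
Stage IV: Compound 1 1/5 = 20.0%, Protocol Alpha 19/62 = 30.6% → Protocol Alpha
Overall: Compound 1 133/233 = 57.1%, Protocol Alpha 54/124 = 43.5% → Compound 1
Protocol Alpha wins each disease group but Compound 1 wins overall — the comparison reverses. Protocol Alpha's patients skew toward stage IV, which has a lower base rate.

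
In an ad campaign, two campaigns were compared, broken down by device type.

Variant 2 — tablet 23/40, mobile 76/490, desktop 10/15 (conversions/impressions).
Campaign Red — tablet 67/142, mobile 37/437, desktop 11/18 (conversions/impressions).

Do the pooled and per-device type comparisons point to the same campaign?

Tablet: Variant 2 23/40 = 57.5%, Campaign Red 67/142 = 47.2% → Variant 2
Mobile: Variant 2 76/490 = 15.5%, Campaign Red 37/437 = 8.5% → Variant 2
Desktop: Variant 2 10/15 = 66.7%, Campaign Red 11/18 = 61.1% → Variant 2
Overall: Variant 2 109/545 = 20.0%, Campaign Red 115/597 = 19.3% → Variant 2
Variant 2 wins overall and in every device group — no reversal.

Yes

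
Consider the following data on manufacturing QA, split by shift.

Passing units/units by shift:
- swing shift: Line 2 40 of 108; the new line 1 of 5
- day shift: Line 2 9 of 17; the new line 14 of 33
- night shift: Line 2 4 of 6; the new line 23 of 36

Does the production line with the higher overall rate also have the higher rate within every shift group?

Swing shift: Line 2 40/108 = 37.0%, the new line 1/5 = 20.0% → Line 2
Day shift: Line 2 9/17 = 52.9%, the new line 14/33 = 42.4% → Line 2
Night shift: Line 2 4/6 = 66.7%, the new line 23/36 = 63.9% → Line 2
Overall: Line 2 53/131 = 40.5%, the new line 38/74 = 51.4% → the new line
Line 2 wins each shift group but the new line wins overall — the comparison reverses. Line 2's units skew toward swing shift, which has a lower base rate.

No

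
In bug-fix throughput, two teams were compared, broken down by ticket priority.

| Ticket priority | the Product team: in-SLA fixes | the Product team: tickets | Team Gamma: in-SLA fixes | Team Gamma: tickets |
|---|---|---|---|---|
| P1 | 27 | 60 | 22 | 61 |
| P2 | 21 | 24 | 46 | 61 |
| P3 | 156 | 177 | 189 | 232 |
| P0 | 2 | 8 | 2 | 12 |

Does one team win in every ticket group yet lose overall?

P1: the Product team 27/60 = 45.0%, Team Gamma 22/61 = 36.1% → the Product team
P2: the Product team 21/24 = 87.5%, Team Gamma 46/61 = 75.4% → the Product team
P3: the Product team 156/177 = 88.1%, Team Gamma 189/232 = 81.5% → the Product team
P0: the Product team 2/8 = 25.0%, Team Gamma 2/12 = 16.7% → the Product team
Overall: the Product team 206/269 = 76.6%, Team Gamma 259/366 = 70.8% → the Product team
The Product team wins overall and in every ticket group — no reversal.

No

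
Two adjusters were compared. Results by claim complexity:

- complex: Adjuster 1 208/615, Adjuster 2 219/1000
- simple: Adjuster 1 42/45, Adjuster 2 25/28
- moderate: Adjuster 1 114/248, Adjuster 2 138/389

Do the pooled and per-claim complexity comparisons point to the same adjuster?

Yes

Complex: Adjuster 1 208/615 = 33.8%, Adjuster 2 219/1000 = 21.9% → Adjuster 1
Simple: Adjuster 1 42/45 = 93.3%, Adjuster 2 25/28 = 89.3% → Adjuster 1
Moderate: Adjuster 1 114/248 = 46.0%, Adjuster 2 138/389 = 35.5% → Adjuster 1
Overall: Adjuster 1 364/908 = 40.1%, Adjuster 2 382/1417 = 27.0% → Adjuster 1
Adjuster 1 wins overall and in every claim group — no reversal.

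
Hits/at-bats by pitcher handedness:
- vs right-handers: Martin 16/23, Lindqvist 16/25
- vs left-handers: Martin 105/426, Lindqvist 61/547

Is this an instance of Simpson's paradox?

Vs right-handers: Martin 16/23 = 69.6%, Lindqvist 16/25 = 64.0% → Martin
Vs left-handers: Martin 105/426 = 24.6%, Lindqvist 61/547 = 11.2% → Martin
Overall: Martin 121/449 = 26.9%, Lindqvist 77/572 = 13.5% → Martin
Martin wins overall and in every pitcher group — no reversal.

No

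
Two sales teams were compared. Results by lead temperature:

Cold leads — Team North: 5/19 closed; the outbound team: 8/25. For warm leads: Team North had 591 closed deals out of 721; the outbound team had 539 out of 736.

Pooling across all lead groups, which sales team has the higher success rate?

Team North

Cold: Team North 5/19 = 26.3%, the outbound team 8/25 = 32.0% → the outbound team
Warm: Team North 591/721 = 82.0%, the outbound team 539/736 = 73.2% → Team North
Overall: Team North 596/740 = 80.5%, the outbound team 547/761 = 71.9% → Team North
(Neither sweeps every lead group, but Team North has the higher pooled rate.)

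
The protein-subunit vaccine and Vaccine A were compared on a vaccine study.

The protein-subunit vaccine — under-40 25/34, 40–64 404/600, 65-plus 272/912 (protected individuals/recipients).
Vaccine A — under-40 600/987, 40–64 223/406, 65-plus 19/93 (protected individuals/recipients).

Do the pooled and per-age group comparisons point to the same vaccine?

No

Under-40: the protein-subunit vaccine 25/34 = 73.5%, Vaccine A 600/987 = 60.8% → the protein-subunit vaccine
40–64: the protein-subunit vaccine 404/600 = 67.3%, Vaccine A 223/406 = 54.9% → the protein-subunit vaccine
65-plus: the protein-subunit vaccine 272/912 = 29.8%, Vaccine A 19/93 = 20.4% → the protein-subunit vaccine
Overall: the protein-subunit vaccine 701/1546 = 45.3%, Vaccine A 842/1486 = 56.7% → Vaccine A
The protein-subunit vaccine wins each age group but Vaccine A wins overall — the comparison reverses. The protein-subunit vaccine's recipients skew toward 65-plus, which has a lower base rate.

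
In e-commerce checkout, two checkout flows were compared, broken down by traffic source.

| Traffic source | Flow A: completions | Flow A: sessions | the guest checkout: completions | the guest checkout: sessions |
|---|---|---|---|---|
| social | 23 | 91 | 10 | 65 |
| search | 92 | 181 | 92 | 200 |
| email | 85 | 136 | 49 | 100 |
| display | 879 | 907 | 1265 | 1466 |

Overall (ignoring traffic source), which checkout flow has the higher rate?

Social: Flow A 23/91 = 25.3%, the guest checkout 10/65 = 15.4% → Flow A
Search: Flow A 92/181 = 50.8%, the guest checkout 92/200 = 46.0% → Flow A
Email: Flow A 85/136 = 62.5%, the guest checkout 49/100 = 49.0% → Flow A
Display: Flow A 879/907 = 96.9%, the guest checkout 1265/1466 = 86.3% → Flow A
Overall: Flow A 1079/1315 = 82.1%, the guest checkout 1416/1831 = 77.3% → Flow A

Flow A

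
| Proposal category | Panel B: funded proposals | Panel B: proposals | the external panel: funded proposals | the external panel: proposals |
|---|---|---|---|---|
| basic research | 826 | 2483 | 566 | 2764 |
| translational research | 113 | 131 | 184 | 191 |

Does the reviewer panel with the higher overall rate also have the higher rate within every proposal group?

Basic research: Panel B 826/2483 = 33.3%, the external panel 566/2764 = 20.5% → Panel B
Translational research: Panel B 113/131 = 86.3%, the external panel 184/191 = 96.3% → the external panel
Overall: Panel B 939/2614 = 35.9%, the external panel 750/2955 = 25.4% → Panel B
Neither sweeps: Panel B wins 1 of 2 groups, the external panel wins 1. Panel B wins overall but not every group — no Simpson reversal.

No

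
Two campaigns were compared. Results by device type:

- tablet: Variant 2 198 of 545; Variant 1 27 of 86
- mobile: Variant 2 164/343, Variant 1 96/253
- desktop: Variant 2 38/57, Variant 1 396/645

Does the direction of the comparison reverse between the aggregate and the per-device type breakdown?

Tablet: Variant 2 198/545 = 36.3%, Variant 1 27/86 = 31.4% → Variant 2
Mobile: Variant 2 164/343 = 47.8%, Variant 1 96/253 = 37.9% → Variant 2
Desktop: Variant 2 38/57 = 66.7%, Variant 1 396/645 = 61.4% → Variant 2
Overall: Variant 2 400/945 = 42.3%, Variant 1 519/984 = 52.7% → Variant 1
Variant 2 wins each device group but Variant 1 wins overall — the comparison reverses. Variant 2's impressions skew toward tablet, which has a lower base rate.

Yes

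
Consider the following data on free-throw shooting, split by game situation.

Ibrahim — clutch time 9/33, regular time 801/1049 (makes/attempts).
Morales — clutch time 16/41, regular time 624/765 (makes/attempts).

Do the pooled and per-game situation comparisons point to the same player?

Yes

Clutch time: Ibrahim 9/33 = 27.3%, Morales 16/41 = 39.0% → Morales
Regular time: Ibrahim 801/1049 = 76.4%, Morales 624/765 = 81.6% → Morales
Overall: Ibrahim 810/1082 = 74.9%, Morales 640/806 = 79.4% → Morales
Morales wins overall and in every game group — no reversal.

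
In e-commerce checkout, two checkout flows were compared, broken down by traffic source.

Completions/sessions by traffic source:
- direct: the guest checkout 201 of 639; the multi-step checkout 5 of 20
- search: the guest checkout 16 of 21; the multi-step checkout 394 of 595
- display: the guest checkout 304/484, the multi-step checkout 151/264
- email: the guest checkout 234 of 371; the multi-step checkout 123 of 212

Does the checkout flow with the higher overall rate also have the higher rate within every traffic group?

No

Direct: the guest checkout 201/639 = 31.5%, the multi-step checkout 5/20 = 25.0% → the guest checkout
Search: the guest checkout 16/21 = 76.2%, the multi-step checkout 394/595 = 66.2% → the guest checkout
Display: the guest checkout 304/484 = 62.8%, the multi-step checkout 151/264 = 57.2% → the guest checkout
Email: the guest checkout 234/371 = 63.1%, the multi-step checkout 123/212 = 58.0% → the guest checkout
Overall: the guest checkout 755/1515 = 49.8%, the multi-step checkout 673/1091 = 61.7% → the multi-step checkout
The guest checkout wins each traffic group but the multi-step checkout wins overall — the comparison reverses. The guest checkout's sessions skew toward direct, which has a lower base rate.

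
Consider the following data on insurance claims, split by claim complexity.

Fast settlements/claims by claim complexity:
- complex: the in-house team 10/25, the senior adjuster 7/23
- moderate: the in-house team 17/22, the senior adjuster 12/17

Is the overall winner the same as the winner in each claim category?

Yes

Complex: the in-house team 10/25 = 40.0%, the senior adjuster 7/23 = 30.4% → the in-house team
Moderate: the in-house team 17/22 = 77.3%, the senior adjuster 12/17 = 70.6% → the in-house team
Overall: the in-house team 27/47 = 57.4%, the senior adjuster 19/40 = 47.5% → the in-house team
The in-house team wins overall and in every claim group — no reversal.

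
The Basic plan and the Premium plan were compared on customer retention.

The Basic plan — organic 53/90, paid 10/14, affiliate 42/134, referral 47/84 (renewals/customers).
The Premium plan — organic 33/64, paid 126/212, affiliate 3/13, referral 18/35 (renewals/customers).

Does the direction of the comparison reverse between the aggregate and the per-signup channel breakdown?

Yes

Organic: the Basic plan 53/90 = 58.9%, the Premium plan 33/64 = 51.6% → the Basic plan
Paid: the Basic plan 10/14 = 71.4%, the Premium plan 126/212 = 59.4% → the Basic plan
Affiliate: the Basic plan 42/134 = 31.3%, the Premium plan 3/13 = 23.1% → the Basic plan
Referral: the Basic plan 47/84 = 56.0%, the Premium plan 18/35 = 51.4% → the Basic plan
Overall: the Basic plan 152/322 = 47.2%, the Premium plan 180/324 = 55.6% → the Premium plan
The Basic plan wins each signup group but the Premium plan wins overall — the comparison reverses. The Basic plan's customers skew toward affiliate, which has a lower base rate.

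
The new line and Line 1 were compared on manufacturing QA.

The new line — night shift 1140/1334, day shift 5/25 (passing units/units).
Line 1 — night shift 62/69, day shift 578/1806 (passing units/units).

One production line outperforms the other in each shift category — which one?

Line 1

Night shift: the new line 1140/1334 = 85.5%, Line 1 62/69 = 89.9% → Line 1
Day shift: the new line 5/25 = 20.0%, Line 1 578/1806 = 32.0% → Line 1
Line 1 has the higher rate in both groups.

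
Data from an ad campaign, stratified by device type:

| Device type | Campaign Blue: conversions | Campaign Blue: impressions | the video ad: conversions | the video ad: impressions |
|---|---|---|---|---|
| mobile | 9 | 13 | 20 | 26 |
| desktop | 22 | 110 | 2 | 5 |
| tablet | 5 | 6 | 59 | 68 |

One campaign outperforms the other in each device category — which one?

Mobile: Campaign Blue 9/13 = 69.2%, the video ad 20/26 = 76.9% → the video ad
Desktop: Campaign Blue 22/110 = 20.0%, the video ad 2/5 = 40.0% → the video ad
Tablet: Campaign Blue 5/6 = 83.3%, the video ad 59/68 = 86.8% → the video ad
The video ad has the higher rate in all 3 groups.

the video ad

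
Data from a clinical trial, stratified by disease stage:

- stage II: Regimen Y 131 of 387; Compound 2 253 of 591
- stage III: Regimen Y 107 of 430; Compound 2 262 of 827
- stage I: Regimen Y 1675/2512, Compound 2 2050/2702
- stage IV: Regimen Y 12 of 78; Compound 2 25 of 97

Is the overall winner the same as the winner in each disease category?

Stage II: Regimen Y 131/387 = 33.9%, Compound 2 253/591 = 42.8% → Compound 2
Stage III: Regimen Y 107/430 = 24.9%, Compound 2 262/827 = 31.7% → Compound 2
Stage I: Regimen Y 1675/2512 = 66.7%, Compound 2 2050/2702 = 75.9% → Compound 2
Stage IV: Regimen Y 12/78 = 15.4%, Compound 2 25/97 = 25.8% → Compound 2
Overall: Regimen Y 1925/3407 = 56.5%, Compound 2 2590/4217 = 61.4% → Compound 2
Compound 2 wins overall and in every disease group — no reversal.

Yes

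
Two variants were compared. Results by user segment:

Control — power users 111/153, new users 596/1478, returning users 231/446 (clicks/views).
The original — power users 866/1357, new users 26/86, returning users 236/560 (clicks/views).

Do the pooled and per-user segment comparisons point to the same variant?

No

Power users: Control 111/153 = 72.5%, the original 866/1357 = 63.8% → Control
New users: Control 596/1478 = 40.3%, the original 26/86 = 30.2% → Control
Returning users: Control 231/446 = 51.8%, the original 236/560 = 42.1% → Control
Overall: Control 938/2077 = 45.2%, the original 1128/2003 = 56.3% → the original
Control wins each user group but the original wins overall — the comparison reverses. Control's views skew toward new users, which has a lower base rate.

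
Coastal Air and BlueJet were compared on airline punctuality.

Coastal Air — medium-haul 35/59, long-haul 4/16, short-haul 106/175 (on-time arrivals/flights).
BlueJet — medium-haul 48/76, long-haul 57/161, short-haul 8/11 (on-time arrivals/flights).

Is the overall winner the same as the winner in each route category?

No

Medium-haul: Coastal Air 35/59 = 59.3%, BlueJet 48/76 = 63.2% → BlueJet
Long-haul: Coastal Air 4/16 = 25.0%, BlueJet 57/161 = 35.4% → BlueJet
Short-haul: Coastal Air 106/175 = 60.6%, BlueJet 8/11 = 72.7% → BlueJet
Overall: Coastal Air 145/250 = 58.0%, BlueJet 113/248 = 45.6% → Coastal Air
BlueJet wins each route group but Coastal Air wins overall — the comparison reverses. BlueJet's flights skew toward long-haul, which has a lower base rate.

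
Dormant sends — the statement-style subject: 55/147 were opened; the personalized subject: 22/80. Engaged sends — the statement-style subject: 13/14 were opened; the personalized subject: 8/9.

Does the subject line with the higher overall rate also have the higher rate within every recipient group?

Yes

Dormant: the statement-style subject 55/147 = 37.4%, the personalized subject 22/80 = 27.5% → the statement-style subject
Engaged: the statement-style subject 13/14 = 92.9%, the personalized subject 8/9 = 88.9% → the statement-style subject
Overall: the statement-style subject 68/161 = 42.2%, the personalized subject 30/89 = 33.7% → the statement-style subject
The statement-style subject wins overall and in every recipient group — no reversal.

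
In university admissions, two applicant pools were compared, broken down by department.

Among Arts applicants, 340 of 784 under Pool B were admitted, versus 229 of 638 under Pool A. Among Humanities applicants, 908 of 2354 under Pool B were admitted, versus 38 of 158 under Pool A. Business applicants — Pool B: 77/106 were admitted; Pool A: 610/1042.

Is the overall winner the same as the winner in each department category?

No

Arts: Pool B 340/784 = 43.4%, Pool A 229/638 = 35.9% → Pool B
Humanities: Pool B 908/2354 = 38.6%, Pool A 38/158 = 24.1% → Pool B
Business: Pool B 77/106 = 72.6%, Pool A 610/1042 = 58.5% → Pool B
Overall: Pool B 1325/3244 = 40.8%, Pool A 877/1838 = 47.7% → Pool A
Pool B wins each department group but Pool A wins overall — the comparison reverses. Pool B's applicants skew toward Humanities, which has a lower base rate.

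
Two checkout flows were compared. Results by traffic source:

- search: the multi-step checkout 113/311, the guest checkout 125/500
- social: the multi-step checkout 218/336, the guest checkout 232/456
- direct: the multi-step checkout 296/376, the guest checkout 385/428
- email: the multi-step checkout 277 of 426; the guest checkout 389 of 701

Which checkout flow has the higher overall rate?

the multi-step checkout

Search: the multi-step checkout 113/311 = 36.3%, the guest checkout 125/500 = 25.0% → the multi-step checkout
Social: the multi-step checkout 218/336 = 64.9%, the guest checkout 232/456 = 50.9% → the multi-step checkout
Direct: the multi-step checkout 296/376 = 78.7%, the guest checkout 385/428 = 90.0% → the guest checkout
Email: the multi-step checkout 277/426 = 65.0%, the guest checkout 389/701 = 55.5% → the multi-step checkout
Overall: the multi-step checkout 904/1449 = 62.4%, the guest checkout 1131/2085 = 54.2% → the multi-step checkout
(Neither sweeps every traffic group, but the multi-step checkout has the higher pooled rate.)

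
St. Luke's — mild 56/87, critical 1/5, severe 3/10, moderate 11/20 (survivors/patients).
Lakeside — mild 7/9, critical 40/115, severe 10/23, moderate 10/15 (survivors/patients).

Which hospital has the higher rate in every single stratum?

Lakeside

Mild: St. Luke's 56/87 = 64.4%, Lakeside 7/9 = 77.8% → Lakeside
Critical: St. Luke's 1/5 = 20.0%, Lakeside 40/115 = 34.8% → Lakeside
Severe: St. Luke's 3/10 = 30.0%, Lakeside 10/23 = 43.5% → Lakeside
Moderate: St. Luke's 11/20 = 55.0%, Lakeside 10/15 = 66.7% → Lakeside
Lakeside has the higher rate in all 4 groups.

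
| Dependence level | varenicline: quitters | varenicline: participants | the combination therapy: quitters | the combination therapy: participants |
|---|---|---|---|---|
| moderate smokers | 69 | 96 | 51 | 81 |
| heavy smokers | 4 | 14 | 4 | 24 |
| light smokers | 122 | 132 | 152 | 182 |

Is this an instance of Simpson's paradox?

No

Moderate smokers: varenicline 69/96 = 71.9%, the combination therapy 51/81 = 63.0% → varenicline
Heavy smokers: varenicline 4/14 = 28.6%, the combination therapy 4/24 = 16.7% → varenicline
Light smokers: varenicline 122/132 = 92.4%, the combination therapy 152/182 = 83.5% → varenicline
Overall: varenicline 195/242 = 80.6%, the combination therapy 207/287 = 72.1% → varenicline
Varenicline wins overall and in every dependence group — no reversal.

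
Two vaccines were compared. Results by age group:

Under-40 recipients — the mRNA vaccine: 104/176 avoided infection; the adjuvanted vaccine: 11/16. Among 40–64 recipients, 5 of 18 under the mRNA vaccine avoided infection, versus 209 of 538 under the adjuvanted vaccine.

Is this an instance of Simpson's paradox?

Yes

Under-40: the mRNA vaccine 104/176 = 59.1%, the adjuvanted vaccine 11/16 = 68.8% → the adjuvanted vaccine
40–64: the mRNA vaccine 5/18 = 27.8%, the adjuvanted vaccine 209/538 = 38.8% → the adjuvanted vaccine
Overall: the mRNA vaccine 109/194 = 56.2%, the adjuvanted vaccine 220/554 = 39.7% → the mRNA vaccine
The adjuvanted vaccine wins each age group but the mRNA vaccine wins overall — the comparison reverses. The adjuvanted vaccine's recipients skew toward 40–64, which has a lower base rate.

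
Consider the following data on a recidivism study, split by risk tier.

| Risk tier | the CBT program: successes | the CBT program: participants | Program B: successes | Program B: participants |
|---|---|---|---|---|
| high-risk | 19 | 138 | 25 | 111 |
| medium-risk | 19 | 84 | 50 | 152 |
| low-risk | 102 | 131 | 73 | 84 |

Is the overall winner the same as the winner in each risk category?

Yes

High-risk: the CBT program 19/138 = 13.8%, Program B 25/111 = 22.5% → Program B
Medium-risk: the CBT program 19/84 = 22.6%, Program B 50/152 = 32.9% → Program B
Low-risk: the CBT program 102/131 = 77.9%, Program B 73/84 = 86.9% → Program B
Overall: the CBT program 140/353 = 39.7%, Program B 148/347 = 42.7% → Program B
Program B wins overall and in every risk group — no reversal.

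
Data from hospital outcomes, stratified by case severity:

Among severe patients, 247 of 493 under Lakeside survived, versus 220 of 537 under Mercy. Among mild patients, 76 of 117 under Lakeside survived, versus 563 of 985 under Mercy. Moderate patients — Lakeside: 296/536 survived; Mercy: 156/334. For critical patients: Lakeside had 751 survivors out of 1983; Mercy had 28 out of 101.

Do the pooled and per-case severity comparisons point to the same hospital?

No

Severe: Lakeside 247/493 = 50.1%, Mercy 220/537 = 41.0% → Lakeside
Mild: Lakeside 76/117 = 65.0%, Mercy 563/985 = 57.2% → Lakeside
Moderate: Lakeside 296/536 = 55.2%, Mercy 156/334 = 46.7% → Lakeside
Critical: Lakeside 751/1983 = 37.9%, Mercy 28/101 = 27.7% → Lakeside
Overall: Lakeside 1370/3129 = 43.8%, Mercy 967/1957 = 49.4% → Mercy
Lakeside wins each case group but Mercy wins overall — the comparison reverses. Lakeside's patients skew toward critical, which has a lower base rate.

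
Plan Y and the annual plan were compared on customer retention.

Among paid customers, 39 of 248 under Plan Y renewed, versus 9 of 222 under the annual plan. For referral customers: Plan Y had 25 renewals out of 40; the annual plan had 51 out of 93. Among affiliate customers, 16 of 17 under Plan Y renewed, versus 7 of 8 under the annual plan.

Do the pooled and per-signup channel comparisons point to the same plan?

Yes

Paid: Plan Y 39/248 = 15.7%, the annual plan 9/222 = 4.1% → Plan Y
Referral: Plan Y 25/40 = 62.5%, the annual plan 51/93 = 54.8% → Plan Y
Affiliate: Plan Y 16/17 = 94.1%, the annual plan 7/8 = 87.5% → Plan Y
Overall: Plan Y 80/305 = 26.2%, the annual plan 67/323 = 20.7% → Plan Y
Plan Y wins overall and in every signup group — no reversal.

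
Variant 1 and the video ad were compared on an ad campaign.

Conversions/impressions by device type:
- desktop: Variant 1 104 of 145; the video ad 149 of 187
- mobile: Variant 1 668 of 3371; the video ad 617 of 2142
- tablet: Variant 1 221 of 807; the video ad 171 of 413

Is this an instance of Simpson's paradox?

No

Desktop: Variant 1 104/145 = 71.7%, the video ad 149/187 = 79.7% → the video ad
Mobile: Variant 1 668/3371 = 19.8%, the video ad 617/2142 = 28.8% → the video ad
Tablet: Variant 1 221/807 = 27.4%, the video ad 171/413 = 41.4% → the video ad
Overall: Variant 1 993/4323 = 23.0%, the video ad 937/2742 = 34.2% → the video ad
The video ad wins overall and in every device group — no reversal.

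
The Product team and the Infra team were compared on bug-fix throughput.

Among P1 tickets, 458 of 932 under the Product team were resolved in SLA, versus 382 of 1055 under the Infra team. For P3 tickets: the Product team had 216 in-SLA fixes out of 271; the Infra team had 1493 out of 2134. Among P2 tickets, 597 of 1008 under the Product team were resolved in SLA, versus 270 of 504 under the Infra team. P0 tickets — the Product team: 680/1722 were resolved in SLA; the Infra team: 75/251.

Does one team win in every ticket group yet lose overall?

P1: the Product team 458/932 = 49.1%, the Infra team 382/1055 = 36.2% → the Product team
P3: the Product team 216/271 = 79.7%, the Infra team 1493/2134 = 70.0% → the Product team
P2: the Product team 597/1008 = 59.2%, the Infra team 270/504 = 53.6% → the Product team
P0: the Product team 680/1722 = 39.5%, the Infra team 75/251 = 29.9% → the Product team
Overall: the Product team 1951/3933 = 49.6%, the Infra team 2220/3944 = 56.3% → the Infra team
The Product team wins each ticket group but the Infra team wins overall — the comparison reverses. The Product team's tickets skew toward P0, which has a lower base rate.

Yes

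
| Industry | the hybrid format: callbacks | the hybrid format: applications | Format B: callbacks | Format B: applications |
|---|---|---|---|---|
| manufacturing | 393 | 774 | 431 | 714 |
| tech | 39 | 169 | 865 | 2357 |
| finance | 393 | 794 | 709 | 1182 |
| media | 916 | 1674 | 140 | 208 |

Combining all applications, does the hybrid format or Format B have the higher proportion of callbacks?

the hybrid format

Manufacturing: the hybrid format 393/774 = 50.8%, Format B 431/714 = 60.4% → Format B
Tech: the hybrid format 39/169 = 23.1%, Format B 865/2357 = 36.7% → Format B
Finance: the hybrid format 393/794 = 49.5%, Format B 709/1182 = 60.0% → Format B
Media: the hybrid format 916/1674 = 54.7%, Format B 140/208 = 67.3% → Format B
Overall: the hybrid format 1741/3411 = 51.0%, Format B 2145/4461 = 48.1% → the hybrid format
(Format B wins every industry group but the hybrid format wins overall — Format B's applications skew toward the low-rate tech group.)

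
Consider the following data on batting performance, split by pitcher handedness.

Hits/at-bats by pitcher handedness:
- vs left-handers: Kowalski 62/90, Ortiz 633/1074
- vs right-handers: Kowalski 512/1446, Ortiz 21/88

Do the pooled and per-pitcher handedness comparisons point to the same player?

No

Vs left-handers: Kowalski 62/90 = 68.9%, Ortiz 633/1074 = 58.9% → Kowalski
Vs right-handers: Kowalski 512/1446 = 35.4%, Ortiz 21/88 = 23.9% → Kowalski
Overall: Kowalski 574/1536 = 37.4%, Ortiz 654/1162 = 56.3% → Ortiz
Kowalski wins each pitcher group but Ortiz wins overall — the comparison reverses. Kowalski's at-bats skew toward vs right-handers, which has a lower base rate.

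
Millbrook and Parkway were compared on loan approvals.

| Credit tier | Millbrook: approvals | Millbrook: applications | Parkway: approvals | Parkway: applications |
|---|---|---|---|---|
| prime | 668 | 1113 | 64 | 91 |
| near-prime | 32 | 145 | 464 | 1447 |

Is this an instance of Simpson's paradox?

Yes

Prime: Millbrook 668/1113 = 60.0%, Parkway 64/91 = 70.3% → Parkway
Near-prime: Millbrook 32/145 = 22.1%, Parkway 464/1447 = 32.1% → Parkway
Overall: Millbrook 700/1258 = 55.6%, Parkway 528/1538 = 34.3% → Millbrook
Parkway wins each credit group but Millbrook wins overall — the comparison reverses. Parkway's applications skew toward near-prime, which has a lower base rate.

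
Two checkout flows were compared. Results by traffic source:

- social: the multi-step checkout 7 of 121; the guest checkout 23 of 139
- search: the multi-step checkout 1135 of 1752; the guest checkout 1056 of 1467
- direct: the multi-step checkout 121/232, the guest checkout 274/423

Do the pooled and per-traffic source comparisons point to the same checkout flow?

Social: the multi-step checkout 7/121 = 5.8%, the guest checkout 23/139 = 16.5% → the guest checkout
Search: the multi-step checkout 1135/1752 = 64.8%, the guest checkout 1056/1467 = 72.0% → the guest checkout
Direct: the multi-step checkout 121/232 = 52.2%, the guest checkout 274/423 = 64.8% → the guest checkout
Overall: the multi-step checkout 1263/2105 = 60.0%, the guest checkout 1353/2029 = 66.7% → the guest checkout
The guest checkout wins overall and in every traffic group — no reversal.

Yes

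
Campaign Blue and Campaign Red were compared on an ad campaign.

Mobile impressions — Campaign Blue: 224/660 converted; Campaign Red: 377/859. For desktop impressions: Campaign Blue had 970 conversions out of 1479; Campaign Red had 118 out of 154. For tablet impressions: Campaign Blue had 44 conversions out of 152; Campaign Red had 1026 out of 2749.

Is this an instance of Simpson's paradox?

Mobile: Campaign Blue 224/660 = 33.9%, Campaign Red 377/859 = 43.9% → Campaign Red
Desktop: Campaign Blue 970/1479 = 65.6%, Campaign Red 118/154 = 76.6% → Campaign Red
Tablet: Campaign Blue 44/152 = 28.9%, Campaign Red 1026/2749 = 37.3% → Campaign Red
Overall: Campaign Blue 1238/2291 = 54.0%, Campaign Red 1521/3762 = 40.4% → Campaign Blue
Campaign Red wins each device group but Campaign Blue wins overall — the comparison reverses. Campaign Red's impressions skew toward tablet, which has a lower base rate.

Yes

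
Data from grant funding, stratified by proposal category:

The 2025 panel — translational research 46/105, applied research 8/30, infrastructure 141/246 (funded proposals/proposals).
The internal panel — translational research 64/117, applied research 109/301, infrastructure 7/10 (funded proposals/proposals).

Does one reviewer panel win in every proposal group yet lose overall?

Translational research: the 2025 panel 46/105 = 43.8%, the internal panel 64/117 = 54.7% → the internal panel
Applied research: the 2025 panel 8/30 = 26.7%, the internal panel 109/301 = 36.2% → the internal panel
Infrastructure: the 2025 panel 141/246 = 57.3%, the internal panel 7/10 = 70.0% → the internal panel
Overall: the 2025 panel 195/381 = 51.2%, the internal panel 180/428 = 42.1% → the 2025 panel
The internal panel wins each proposal group but the 2025 panel wins overall — the comparison reverses. The internal panel's proposals skew toward applied research, which has a lower base rate.

Yes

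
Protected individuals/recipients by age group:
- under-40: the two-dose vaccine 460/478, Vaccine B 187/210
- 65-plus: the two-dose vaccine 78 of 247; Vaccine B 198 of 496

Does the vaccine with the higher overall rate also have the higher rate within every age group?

No

Under-40: the two-dose vaccine 460/478 = 96.2%, Vaccine B 187/210 = 89.0% → the two-dose vaccine
65-plus: the two-dose vaccine 78/247 = 31.6%, Vaccine B 198/496 = 39.9% → Vaccine B
Overall: the two-dose vaccine 538/725 = 74.2%, Vaccine B 385/706 = 54.5% → the two-dose vaccine
Neither sweeps: the two-dose vaccine wins 1 of 2 groups, Vaccine B wins 1. The two-dose vaccine wins overall but not every group — no Simpson reversal.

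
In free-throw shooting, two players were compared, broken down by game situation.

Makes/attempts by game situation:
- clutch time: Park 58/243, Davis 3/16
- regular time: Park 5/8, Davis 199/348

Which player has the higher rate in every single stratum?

Park

Clutch time: Park 58/243 = 23.9%, Davis 3/16 = 18.8% → Park
Regular time: Park 5/8 = 62.5%, Davis 199/348 = 57.2% → Park
Park has the higher rate in both groups.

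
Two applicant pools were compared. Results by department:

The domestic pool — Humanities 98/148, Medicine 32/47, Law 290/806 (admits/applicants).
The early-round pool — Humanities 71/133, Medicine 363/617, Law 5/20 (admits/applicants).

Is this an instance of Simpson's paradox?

Humanities: the domestic pool 98/148 = 66.2%, the early-round pool 71/133 = 53.4% → the domestic pool
Medicine: the domestic pool 32/47 = 68.1%, the early-round pool 363/617 = 58.8% → the domestic pool
Law: the domestic pool 290/806 = 36.0%, the early-round pool 5/20 = 25.0% → the domestic pool
Overall: the domestic pool 420/1001 = 42.0%, the early-round pool 439/770 = 57.0% → the early-round pool
The domestic pool wins each department group but the early-round pool wins overall — the comparison reverses. The domestic pool's applicants skew toward Law, which has a lower base rate.

Yes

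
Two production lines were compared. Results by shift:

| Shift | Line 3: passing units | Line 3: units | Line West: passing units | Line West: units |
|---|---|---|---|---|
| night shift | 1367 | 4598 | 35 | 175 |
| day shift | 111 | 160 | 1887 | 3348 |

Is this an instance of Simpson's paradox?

Yes

Night shift: Line 3 1367/4598 = 29.7%, Line West 35/175 = 20.0% → Line 3
Day shift: Line 3 111/160 = 69.4%, Line West 1887/3348 = 56.4% → Line 3
Overall: Line 3 1478/4758 = 31.1%, Line West 1922/3523 = 54.6% → Line West
Line 3 wins each shift group but Line West wins overall — the comparison reverses. Line 3's units skew toward night shift, which has a lower base rate.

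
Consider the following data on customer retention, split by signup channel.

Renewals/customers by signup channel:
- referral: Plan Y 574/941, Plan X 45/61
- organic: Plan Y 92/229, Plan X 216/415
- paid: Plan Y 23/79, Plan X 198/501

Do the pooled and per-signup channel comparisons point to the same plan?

No

Referral: Plan Y 574/941 = 61.0%, Plan X 45/61 = 73.8% → Plan X
Organic: Plan Y 92/229 = 40.2%, Plan X 216/415 = 52.0% → Plan X
Paid: Plan Y 23/79 = 29.1%, Plan X 198/501 = 39.5% → Plan X
Overall: Plan Y 689/1249 = 55.2%, Plan X 459/977 = 47.0% → Plan Y
Plan X wins each signup group but Plan Y wins overall — the comparison reverses. Plan X's customers skew toward paid, which has a lower base rate.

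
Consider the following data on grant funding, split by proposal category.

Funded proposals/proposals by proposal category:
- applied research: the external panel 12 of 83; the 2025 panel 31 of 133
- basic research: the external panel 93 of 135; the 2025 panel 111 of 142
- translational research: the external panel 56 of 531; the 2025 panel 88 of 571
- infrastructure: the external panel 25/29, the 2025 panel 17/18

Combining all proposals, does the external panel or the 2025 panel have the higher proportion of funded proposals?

Applied research: the external panel 12/83 = 14.5%, the 2025 panel 31/133 = 23.3% → the 2025 panel
Basic research: the external panel 93/135 = 68.9%, the 2025 panel 111/142 = 78.2% → the 2025 panel
Translational research: the external panel 56/531 = 10.5%, the 2025 panel 88/571 = 15.4% → the 2025 panel
Infrastructure: the external panel 25/29 = 86.2%, the 2025 panel 17/18 = 94.4% → the 2025 panel
Overall: the external panel 186/778 = 23.9%, the 2025 panel 247/864 = 28.6% → the 2025 panel

the 2025 panel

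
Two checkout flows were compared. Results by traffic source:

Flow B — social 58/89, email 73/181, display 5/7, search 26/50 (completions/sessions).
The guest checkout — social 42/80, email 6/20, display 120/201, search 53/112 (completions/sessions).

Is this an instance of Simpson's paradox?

Social: Flow B 58/89 = 65.2%, the guest checkout 42/80 = 52.5% → Flow B
Email: Flow B 73/181 = 40.3%, the guest checkout 6/20 = 30.0% → Flow B
Display: Flow B 5/7 = 71.4%, the guest checkout 120/201 = 59.7% → Flow B
Search: Flow B 26/50 = 52.0%, the guest checkout 53/112 = 47.3% → Flow B
Overall: Flow B 162/327 = 49.5%, the guest checkout 221/413 = 53.5% → the guest checkout
Flow B wins each traffic group but the guest checkout wins overall — the comparison reverses. Flow B's sessions skew toward email, which has a lower base rate.

Yes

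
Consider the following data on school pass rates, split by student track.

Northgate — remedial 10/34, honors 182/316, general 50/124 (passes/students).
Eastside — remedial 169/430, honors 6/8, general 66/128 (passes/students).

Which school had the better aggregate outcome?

Remedial: Northgate 10/34 = 29.4%, Eastside 169/430 = 39.3% → Eastside
Honors: Northgate 182/316 = 57.6%, Eastside 6/8 = 75.0% → Eastside
General: Northgate 50/124 = 40.3%, Eastside 66/128 = 51.6% → Eastside
Overall: Northgate 242/474 = 51.1%, Eastside 241/566 = 42.6% → Northgate
(Eastside wins every student group but Northgate wins overall — Eastside's students skew toward the low-rate remedial group.)

Northgate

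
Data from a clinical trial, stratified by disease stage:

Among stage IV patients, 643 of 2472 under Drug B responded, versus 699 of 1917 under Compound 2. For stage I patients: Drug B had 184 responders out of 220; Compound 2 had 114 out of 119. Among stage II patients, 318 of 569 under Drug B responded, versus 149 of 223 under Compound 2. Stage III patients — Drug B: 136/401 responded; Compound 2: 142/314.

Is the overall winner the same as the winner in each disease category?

Yes

Stage IV: Drug B 643/2472 = 26.0%, Compound 2 699/1917 = 36.5% → Compound 2
Stage I: Drug B 184/220 = 83.6%, Compound 2 114/119 = 95.8% → Compound 2
Stage II: Drug B 318/569 = 55.9%, Compound 2 149/223 = 66.8% → Compound 2
Stage III: Drug B 136/401 = 33.9%, Compound 2 142/314 = 45.2% → Compound 2
Overall: Drug B 1281/3662 = 35.0%, Compound 2 1104/2573 = 42.9% → Compound 2
Compound 2 wins overall and in every disease group — no reversal.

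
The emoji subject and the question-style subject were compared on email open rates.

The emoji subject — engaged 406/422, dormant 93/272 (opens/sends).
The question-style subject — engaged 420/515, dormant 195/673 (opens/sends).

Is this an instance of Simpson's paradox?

Engaged: the emoji subject 406/422 = 96.2%, the question-style subject 420/515 = 81.6% → the emoji subject
Dormant: the emoji subject 93/272 = 34.2%, the question-style subject 195/673 = 29.0% → the emoji subject
Overall: the emoji subject 499/694 = 71.9%, the question-style subject 615/1188 = 51.8% → the emoji subject
The emoji subject wins overall and in every recipient group — no reversal.

No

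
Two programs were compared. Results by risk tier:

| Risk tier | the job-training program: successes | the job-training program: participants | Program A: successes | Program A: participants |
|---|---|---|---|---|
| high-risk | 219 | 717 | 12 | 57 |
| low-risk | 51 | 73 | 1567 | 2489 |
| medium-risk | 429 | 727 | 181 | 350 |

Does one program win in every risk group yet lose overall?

Yes

High-risk: the job-training program 219/717 = 30.5%, Program A 12/57 = 21.1% → the job-training program
Low-risk: the job-training program 51/73 = 69.9%, Program A 1567/2489 = 63.0% → the job-training program
Medium-risk: the job-training program 429/727 = 59.0%, Program A 181/350 = 51.7% → the job-training program
Overall: the job-training program 699/1517 = 46.1%, Program A 1760/2896 = 60.8% → Program A
The job-training program wins each risk group but Program A wins overall — the comparison reverses. The job-training program's participants skew toward high-risk, which has a lower base rate.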